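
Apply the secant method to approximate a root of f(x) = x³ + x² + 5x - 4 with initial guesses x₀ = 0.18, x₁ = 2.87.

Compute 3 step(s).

f(x) = x³ + x² + 5x - 4
x₀ = 0.18, x₁ = 2.87

Secant formula: x_{n+1} = x_n - f(x_n)(x_n - x_{n-1})/(f(x_n) - f(x_{n-1}))

Iteration 1:
  f(0.180000) = -3.061768
  f(2.870000) = 42.226803
  x_2 = 2.870000 - 42.226803×(2.870000 - 0.180000)/(42.226803 - (-3.061768))
       = 0.361859
Iteration 2:
  f(2.870000) = 42.226803
  f(0.361859) = -2.012378
  x_3 = 0.361859 - (-2.012378)×(0.361859 - 2.870000)/(-2.012378 - 42.226803)
       = 0.475951
Iteration 3:
  f(0.361859) = -2.012378
  f(0.475951) = -1.285897
  x_4 = 0.475951 - (-1.285897)×(0.475951 - 0.361859)/(-1.285897 - (-2.012378))
       = 0.677898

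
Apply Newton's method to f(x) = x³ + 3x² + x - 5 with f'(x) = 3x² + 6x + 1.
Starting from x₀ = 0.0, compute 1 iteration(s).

f(x) = x³ + 3x² + x - 5
f'(x) = 3x² + 6x + 1
x₀ = 0.0

Newton-Raphson formula: x_{n+1} = x_n - f(x_n)/f'(x_n)

Iteration 1:
  f(0.000000) = -5.000000
  f'(0.000000) = 1.000000
  x_1 = 0.000000 - (-5.000000)/1.000000 = 5.000000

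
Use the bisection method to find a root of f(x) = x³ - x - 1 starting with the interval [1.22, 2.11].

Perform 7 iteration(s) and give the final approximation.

f(x) = x³ - x - 1
Initial interval: [1.22, 2.11]

Iteration 1:
  c_1 = (1.220000 + 2.110000)/2 = 1.665000
  f(c_1) = f(1.665000) = 1.950755
  f(a) × f(c) < 0, new interval: [1.220000, 1.665000]
Iteration 2:
  c_2 = (1.220000 + 1.665000)/2 = 1.442500
  f(c_2) = f(1.442500) = 0.559063
  f(a) × f(c) < 0, new interval: [1.220000, 1.442500]
Iteration 3:
  c_3 = (1.220000 + 1.442500)/2 = 1.331250
  f(c_3) = f(1.331250) = 0.028027
  f(a) × f(c) < 0, new interval: [1.220000, 1.331250]
Iteration 4:
  c_4 = (1.220000 + 1.331250)/2 = 1.275625
  f(c_4) = f(1.275625) = -0.199904
  f(a) × f(c) ≥ 0, new interval: [1.275625, 1.331250]
Iteration 5:
  c_5 = (1.275625 + 1.331250)/2 = 1.303437
  f(c_5) = f(1.303437) = -0.088963
  f(a) × f(c) ≥ 0, new interval: [1.303437, 1.331250]
Iteration 6:
  c_6 = (1.303437 + 1.331250)/2 = 1.317344
  f(c_6) = f(1.317344) = -0.031233
  f(a) × f(c) ≥ 0, new interval: [1.317344, 1.331250]
Iteration 7:
  c_7 = (1.317344 + 1.331250)/2 = 1.324297
  f(c_7) = f(1.324297) = -0.001795
  f(a) × f(c) ≥ 0, new interval: [1.324297, 1.331250]

After 7 iteration(s), the approximation is c_7 = 1.324297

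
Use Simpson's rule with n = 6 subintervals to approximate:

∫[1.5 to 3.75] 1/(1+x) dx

f(x) = 1/(1+x)
a = 1.5, b = 3.75, n = 6
h = (b - a)/n = 0.375000

Simpson's rule: (h/3)[f(x₀) + 4f(x₁) + 2f(x₂) + ... + f(xₙ)]

x_0 = 1.5000, f(x_0) = 0.400000, coefficient = 1
x_1 = 1.8750, f(x_1) = 0.347826, coefficient = 4
x_2 = 2.2500, f(x_2) = 0.307692, coefficient = 2
x_3 = 2.6250, f(x_3) = 0.275862, coefficient = 4
x_4 = 3.0000, f(x_4) = 0.250000, coefficient = 2
x_5 = 3.3750, f(x_5) = 0.228571, coefficient = 4
x_6 = 3.7500, f(x_6) = 0.210526, coefficient = 1

I ≈ (0.375000/3) × 5.134949 = 0.641869
Exact value: 0.641854
Error: 0.000015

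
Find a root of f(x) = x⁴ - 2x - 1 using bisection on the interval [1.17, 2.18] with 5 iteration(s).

f(x) = x⁴ - 2x - 1
Initial interval: [1.17, 2.18]

Iteration 1:
  c_1 = (1.170000 + 2.180000)/2 = 1.675000
  f(c_1) = f(1.675000) = 3.521532
  f(a) × f(c) < 0, new interval: [1.170000, 1.675000]
Iteration 2:
  c_2 = (1.170000 + 1.675000)/2 = 1.422500
  f(c_2) = f(1.422500) = 0.249578
  f(a) × f(c) < 0, new interval: [1.170000, 1.422500]
Iteration 3:
  c_3 = (1.170000 + 1.422500)/2 = 1.296250
  f(c_3) = f(1.296250) = -0.769213
  f(a) × f(c) ≥ 0, new interval: [1.296250, 1.422500]
Iteration 4:
  c_4 = (1.296250 + 1.422500)/2 = 1.359375
  f(c_4) = f(1.359375) = -0.304014
  f(a) × f(c) ≥ 0, new interval: [1.359375, 1.422500]
Iteration 5:
  c_5 = (1.359375 + 1.422500)/2 = 1.390937
  f(c_5) = f(1.390937) = -0.038783
  f(a) × f(c) ≥ 0, new interval: [1.390937, 1.422500]

After 5 iteration(s), the approximation is c_5 = 1.390937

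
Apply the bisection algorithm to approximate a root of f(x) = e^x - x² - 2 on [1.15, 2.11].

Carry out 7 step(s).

f(x) = e^x - x² - 2
Initial interval: [1.15, 2.11]

Iteration 1:
  c_1 = (1.150000 + 2.110000)/2 = 1.630000
  f(c_1) = f(1.630000) = 0.446975
  f(a) × f(c) < 0, new interval: [1.150000, 1.630000]
Iteration 2:
  c_2 = (1.150000 + 1.630000)/2 = 1.390000
  f(c_2) = f(1.390000) = 0.082750
  f(a) × f(c) < 0, new interval: [1.150000, 1.390000]
Iteration 3:
  c_3 = (1.150000 + 1.390000)/2 = 1.270000
  f(c_3) = f(1.270000) = -0.052047
  f(a) × f(c) ≥ 0, new interval: [1.270000, 1.390000]
Iteration 4:
  c_4 = (1.270000 + 1.390000)/2 = 1.330000
  f(c_4) = f(1.330000) = 0.012143
  f(a) × f(c) < 0, new interval: [1.270000, 1.330000]
Iteration 5:
  c_5 = (1.270000 + 1.330000)/2 = 1.300000
  f(c_5) = f(1.300000) = -0.020703
  f(a) × f(c) ≥ 0, new interval: [1.300000, 1.330000]
Iteration 6:
  c_6 = (1.300000 + 1.330000)/2 = 1.315000
  f(c_6) = f(1.315000) = -0.004474
  f(a) × f(c) ≥ 0, new interval: [1.315000, 1.330000]
Iteration 7:
  c_7 = (1.315000 + 1.330000)/2 = 1.322500
  f(c_7) = f(1.322500) = 0.003785
  f(a) × f(c) < 0, new interval: [1.315000, 1.322500]

After 7 iteration(s), the approximation is c_7 = 1.322500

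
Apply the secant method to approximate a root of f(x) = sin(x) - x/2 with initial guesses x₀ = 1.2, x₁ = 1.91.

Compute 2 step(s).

f(x) = sin(x) - x/2
x₀ = 1.2, x₁ = 1.91

Secant formula: x_{n+1} = x_n - f(x_n)(x_n - x_{n-1})/(f(x_n) - f(x_{n-1}))

Iteration 1:
  f(1.200000) = 0.332039
  f(1.910000) = -0.011980
  x_2 = 1.910000 - (-0.011980)×(1.910000 - 1.200000)/(-0.011980 - 0.332039)
       = 1.885275
Iteration 2:
  f(1.910000) = -0.011980
  f(1.885275) = 0.008320
  x_3 = 1.885275 - 0.008320×(1.885275 - 1.910000)/(0.008320 - (-0.011980))
       = 1.895409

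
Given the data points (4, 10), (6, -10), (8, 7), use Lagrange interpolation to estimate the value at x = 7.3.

Lagrange interpolation formula:
P(x) = Σ yᵢ × Lᵢ(x)
where Lᵢ(x) = Π_{j≠i} (x - xⱼ)/(xᵢ - xⱼ)

L_0(7.3) = (7.3 - 6)/(4 - 6) × (7.3 - 8)/(4 - 8) = -0.113750
L_1(7.3) = (7.3 - 4)/(6 - 4) × (7.3 - 8)/(6 - 8) = 0.577500
L_2(7.3) = (7.3 - 4)/(8 - 4) × (7.3 - 6)/(8 - 6) = 0.536250

P(7.3) = 10×L_0(7.3) + (-10)×L_1(7.3) + 7×L_2(7.3)
P(7.3) = -3.158750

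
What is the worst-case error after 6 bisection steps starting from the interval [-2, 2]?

Bisection error bound: |error| ≤ (b-a)/2^n
|error| ≤ (2 - (-2))/2^6 = 4/2^6
|error| ≤ 0.0625000000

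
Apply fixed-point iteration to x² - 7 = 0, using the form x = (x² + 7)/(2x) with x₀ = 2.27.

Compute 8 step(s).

Equation: x² - 7 = 0
Fixed-point form: x = (x² + 7)/(2x)
x₀ = 2.27

x_1 = g(2.270000) = 2.676850
x_2 = g(2.676850) = 2.645932
x_3 = g(2.645932) = 2.645751
x_4 = g(2.645751) = 2.645751
x_5 = g(2.645751) = 2.645751
x_6 = g(2.645751) = 2.645751
x_7 = g(2.645751) = 2.645751
x_8 = g(2.645751) = 2.645751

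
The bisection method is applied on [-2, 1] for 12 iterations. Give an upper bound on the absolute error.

Bisection error bound: |error| ≤ (b-a)/2^n
|error| ≤ (1 - (-2))/2^12 = 3/2^12
|error| ≤ 0.0007324219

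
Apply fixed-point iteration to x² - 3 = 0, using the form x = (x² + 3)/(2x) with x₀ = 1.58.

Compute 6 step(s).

Equation: x² - 3 = 0
Fixed-point form: x = (x² + 3)/(2x)
x₀ = 1.58

x_1 = g(1.580000) = 1.739367
x_2 = g(1.739367) = 1.732066
x_3 = g(1.732066) = 1.732051
x_4 = g(1.732051) = 1.732051
x_5 = g(1.732051) = 1.732051
x_6 = g(1.732051) = 1.732051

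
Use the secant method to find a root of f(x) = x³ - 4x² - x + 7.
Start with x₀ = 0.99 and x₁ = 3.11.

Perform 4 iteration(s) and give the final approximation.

f(x) = x³ - 4x² - x + 7
x₀ = 0.99, x₁ = 3.11

Secant formula: x_{n+1} = x_n - f(x_n)(x_n - x_{n-1})/(f(x_n) - f(x_{n-1}))

Iteration 1:
  f(0.990000) = 3.059899
  f(3.110000) = -4.718169
  x_2 = 3.110000 - (-4.718169)×(3.110000 - 0.990000)/(-4.718169 - 3.059899)
       = 1.824010
Iteration 2:
  f(3.110000) = -4.718169
  f(1.824010) = -2.063555
  x_3 = 1.824010 - (-2.063555)×(1.824010 - 3.110000)/(-2.063555 - (-4.718169))
       = 0.824350
Iteration 3:
  f(1.824010) = -2.063555
  f(0.824350) = 4.017630
  x_4 = 0.824350 - 4.017630×(0.824350 - 1.824010)/(4.017630 - (-2.063555))
       = 1.484791
Iteration 4:
  f(0.824350) = 4.017630
  f(1.484791) = -0.029830
  x_5 = 1.484791 - (-0.029830)×(1.484791 - 0.824350)/(-0.029830 - 4.017630)
       = 1.479923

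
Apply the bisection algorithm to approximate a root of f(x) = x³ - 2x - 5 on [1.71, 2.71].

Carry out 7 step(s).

f(x) = x³ - 2x - 5
Initial interval: [1.71, 2.71]

Iteration 1:
  c_1 = (1.710000 + 2.710000)/2 = 2.210000
  f(c_1) = f(2.210000) = 1.373861
  f(a) × f(c) < 0, new interval: [1.710000, 2.210000]
Iteration 2:
  c_2 = (1.710000 + 2.210000)/2 = 1.960000
  f(c_2) = f(1.960000) = -1.390464
  f(a) × f(c) ≥ 0, new interval: [1.960000, 2.210000]
Iteration 3:
  c_3 = (1.960000 + 2.210000)/2 = 2.085000
  f(c_3) = f(2.085000) = -0.106036
  f(a) × f(c) ≥ 0, new interval: [2.085000, 2.210000]
Iteration 4:
  c_4 = (2.085000 + 2.210000)/2 = 2.147500
  f(c_4) = f(2.147500) = 0.608747
  f(a) × f(c) < 0, new interval: [2.085000, 2.147500]
Iteration 5:
  c_5 = (2.085000 + 2.147500)/2 = 2.116250
  f(c_5) = f(2.116250) = 0.245155
  f(a) × f(c) < 0, new interval: [2.085000, 2.116250]
Iteration 6:
  c_6 = (2.085000 + 2.116250)/2 = 2.100625
  f(c_6) = f(2.100625) = 0.068021
  f(a) × f(c) < 0, new interval: [2.085000, 2.100625]
Iteration 7:
  c_7 = (2.085000 + 2.100625)/2 = 2.092812
  f(c_7) = f(2.092812) = -0.019391
  f(a) × f(c) ≥ 0, new interval: [2.092812, 2.100625]

After 7 iteration(s), the approximation is c_7 = 2.092812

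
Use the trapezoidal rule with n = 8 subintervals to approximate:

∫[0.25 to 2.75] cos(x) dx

f(x) = cos(x)
a = 0.25, b = 2.75, n = 8
h = (b - a)/n = 0.312500

Trapezoidal rule: (h/2)[f(x₀) + 2f(x₁) + 2f(x₂) + ... + f(xₙ)]

x_0 = 0.2500, f(x_0) = 0.968912, coefficient = 1
x_1 = 0.5625, f(x_1) = 0.845924, coefficient = 2
x_2 = 0.8750, f(x_2) = 0.640997, coefficient = 2
x_3 = 1.1875, f(x_3) = 0.373980, coefficient = 2
x_4 = 1.5000, f(x_4) = 0.070737, coefficient = 2
x_5 = 1.8125, f(x_5) = -0.239357, coefficient = 2
x_6 = 2.1250, f(x_6) = -0.526266, coefficient = 2
x_7 = 2.4375, f(x_7) = -0.762199, coefficient = 2
x_8 = 2.7500, f(x_8) = -0.924302, coefficient = 1

I ≈ (0.312500/2) × 0.852241 = 0.133163
Exact value: 0.134257
Error: 0.001094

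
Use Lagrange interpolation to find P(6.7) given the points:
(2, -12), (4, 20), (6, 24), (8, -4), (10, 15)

Lagrange interpolation formula:
P(x) = Σ yᵢ × Lᵢ(x)
where Lᵢ(x) = Π_{j≠i} (x - xⱼ)/(xᵢ - xⱼ)

L_0(6.7) = (6.7 - 4)/(2 - 4) × (6.7 - 6)/(2 - 6) × (6.7 - 8)/(2 - 8) × (6.7 - 10)/(2 - 10) = 0.021115
L_1(6.7) = (6.7 - 2)/(4 - 2) × (6.7 - 6)/(4 - 6) × (6.7 - 8)/(4 - 8) × (6.7 - 10)/(4 - 10) = -0.147022
L_2(6.7) = (6.7 - 2)/(6 - 2) × (6.7 - 4)/(6 - 4) × (6.7 - 8)/(6 - 8) × (6.7 - 10)/(6 - 10) = 0.850627
L_3(6.7) = (6.7 - 2)/(8 - 2) × (6.7 - 4)/(8 - 4) × (6.7 - 6)/(8 - 6) × (6.7 - 10)/(8 - 10) = 0.305353
L_4(6.7) = (6.7 - 2)/(10 - 2) × (6.7 - 4)/(10 - 4) × (6.7 - 6)/(10 - 6) × (6.7 - 8)/(10 - 8) = -0.030073

P(6.7) = (-12)×L_0(6.7) + 20×L_1(6.7) + 24×L_2(6.7) + (-4)×L_3(6.7) + 15×L_4(6.7)
P(6.7) = 15.548720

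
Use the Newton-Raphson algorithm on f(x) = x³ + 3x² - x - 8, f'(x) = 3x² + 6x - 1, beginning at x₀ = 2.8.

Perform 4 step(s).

f(x) = x³ + 3x² - x - 8
f'(x) = 3x² + 6x - 1
x₀ = 2.8

Newton-Raphson formula: x_{n+1} = x_n - f(x_n)/f'(x_n)

Iteration 1:
  f(2.800000) = 34.672000
  f'(2.800000) = 39.320000
  x_1 = 2.800000 - 34.672000/39.320000 = 1.918210
Iteration 2:
  f(1.918210) = 8.178480
  f'(1.918210) = 21.547841
  x_2 = 1.918210 - 8.178480/21.547841 = 1.538660
Iteration 3:
  f(1.538660) = 1.206498
  f'(1.538660) = 15.334379
  x_3 = 1.538660 - 1.206498/15.334379 = 1.459980
Iteration 4:
  f(1.459980) = 0.046659
  f'(1.459980) = 14.154511
  x_4 = 1.459980 - 0.046659/14.154511 = 1.456684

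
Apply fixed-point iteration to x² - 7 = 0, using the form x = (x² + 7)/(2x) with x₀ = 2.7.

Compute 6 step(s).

Equation: x² - 7 = 0
Fixed-point form: x = (x² + 7)/(2x)
x₀ = 2.7

x_1 = g(2.700000) = 2.646296
x_2 = g(2.646296) = 2.645751
x_3 = g(2.645751) = 2.645751
x_4 = g(2.645751) = 2.645751
x_5 = g(2.645751) = 2.645751
x_6 = g(2.645751) = 2.645751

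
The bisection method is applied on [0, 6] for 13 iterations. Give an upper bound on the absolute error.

Bisection error bound: |error| ≤ (b-a)/2^n
|error| ≤ (6 - 0)/2^13 = 6/2^13
|error| ≤ 0.0007324219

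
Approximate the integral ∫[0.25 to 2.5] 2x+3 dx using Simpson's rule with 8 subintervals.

f(x) = 2x+3
a = 0.25, b = 2.5, n = 8
h = (b - a)/n = 0.281250

Simpson's rule: (h/3)[f(x₀) + 4f(x₁) + 2f(x₂) + ... + f(xₙ)]

x_0 = 0.2500, f(x_0) = 3.500000, coefficient = 1
x_1 = 0.5312, f(x_1) = 4.062500, coefficient = 4
x_2 = 0.8125, f(x_2) = 4.625000, coefficient = 2
x_3 = 1.0938, f(x_3) = 5.187500, coefficient = 4
x_4 = 1.3750, f(x_4) = 5.750000, coefficient = 2
x_5 = 1.6562, f(x_5) = 6.312500, coefficient = 4
x_6 = 1.9375, f(x_6) = 6.875000, coefficient = 2
x_7 = 2.2188, f(x_7) = 7.437500, coefficient = 4
x_8 = 2.5000, f(x_8) = 8.000000, coefficient = 1

I ≈ (0.281250/3) × 138.000000 = 12.937500
Exact value: 12.937500
Error: 0.000000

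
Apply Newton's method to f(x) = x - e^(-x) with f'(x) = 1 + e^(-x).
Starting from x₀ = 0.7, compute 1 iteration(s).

f(x) = x - e^(-x)
f'(x) = 1 + e^(-x)
x₀ = 0.7

Newton-Raphson formula: x_{n+1} = x_n - f(x_n)/f'(x_n)

Iteration 1:
  f(0.700000) = 0.203415
  f'(0.700000) = 1.496585
  x_1 = 0.700000 - 0.203415/1.496585 = 0.564081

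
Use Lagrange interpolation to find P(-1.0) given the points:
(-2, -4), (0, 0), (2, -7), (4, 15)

Lagrange interpolation formula:
P(x) = Σ yᵢ × Lᵢ(x)
where Lᵢ(x) = Π_{j≠i} (x - xⱼ)/(xᵢ - xⱼ)

L_0(-1.0) = (-1.0 - 0)/(-2 - 0) × (-1.0 - 2)/(-2 - 2) × (-1.0 - 4)/(-2 - 4) = 0.312500
L_1(-1.0) = (-1.0 - (-2))/(0 - (-2)) × (-1.0 - 2)/(0 - 2) × (-1.0 - 4)/(0 - 4) = 0.937500
L_2(-1.0) = (-1.0 - (-2))/(2 - (-2)) × (-1.0 - 0)/(2 - 0) × (-1.0 - 4)/(2 - 4) = -0.312500
L_3(-1.0) = (-1.0 - (-2))/(4 - (-2)) × (-1.0 - 0)/(4 - 0) × (-1.0 - 2)/(4 - 2) = 0.062500

P(-1.0) = (-4)×L_0(-1.0) + 0×L_1(-1.0) + (-7)×L_2(-1.0) + 15×L_3(-1.0)
P(-1.0) = 1.875000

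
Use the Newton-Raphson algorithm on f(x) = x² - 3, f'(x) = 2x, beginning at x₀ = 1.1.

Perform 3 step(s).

f(x) = x² - 3
f'(x) = 2x
x₀ = 1.1

Newton-Raphson formula: x_{n+1} = x_n - f(x_n)/f'(x_n)

Iteration 1:
  f(1.100000) = -1.790000
  f'(1.100000) = 2.200000
  x_1 = 1.100000 - (-1.790000)/2.200000 = 1.913636
Iteration 2:
  f(1.913636) = 0.662004
  f'(1.913636) = 3.827273
  x_2 = 1.913636 - 0.662004/3.827273 = 1.740666
Iteration 3:
  f(1.740666) = 0.029919
  f'(1.740666) = 3.481332
  x_3 = 1.740666 - 0.029919/3.481332 = 1.732072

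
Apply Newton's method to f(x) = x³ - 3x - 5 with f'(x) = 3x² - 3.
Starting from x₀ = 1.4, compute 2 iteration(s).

f(x) = x³ - 3x - 5
f'(x) = 3x² - 3
x₀ = 1.4

Newton-Raphson formula: x_{n+1} = x_n - f(x_n)/f'(x_n)

Iteration 1:
  f(1.400000) = -6.456000
  f'(1.400000) = 2.880000
  x_1 = 1.400000 - (-6.456000)/2.880000 = 3.641667
Iteration 2:
  f(3.641667) = 32.369822
  f'(3.641667) = 36.785208
  x_2 = 3.641667 - 32.369822/36.785208 = 2.761698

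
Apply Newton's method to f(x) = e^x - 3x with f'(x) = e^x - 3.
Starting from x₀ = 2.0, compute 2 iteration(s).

f(x) = e^x - 3x
f'(x) = e^x - 3
x₀ = 2.0

Newton-Raphson formula: x_{n+1} = x_n - f(x_n)/f'(x_n)

Iteration 1:
  f(2.000000) = 1.389056
  f'(2.000000) = 4.389056
  x_1 = 2.000000 - 1.389056/4.389056 = 1.683518
Iteration 2:
  f(1.683518) = 0.333912
  f'(1.683518) = 2.384467
  x_2 = 1.683518 - 0.333912/2.384467 = 1.543482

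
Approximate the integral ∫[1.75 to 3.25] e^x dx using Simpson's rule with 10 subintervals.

f(x) = e^x
a = 1.75, b = 3.25, n = 10
h = (b - a)/n = 0.150000

Simpson's rule: (h/3)[f(x₀) + 4f(x₁) + 2f(x₂) + ... + f(xₙ)]

x_0 = 1.7500, f(x_0) = 5.754603, coefficient = 1
x_1 = 1.9000, f(x_1) = 6.685894, coefficient = 4
x_2 = 2.0500, f(x_2) = 7.767901, coefficient = 2
x_3 = 2.2000, f(x_3) = 9.025013, coefficient = 4
x_4 = 2.3500, f(x_4) = 10.485570, coefficient = 2
x_5 = 2.5000, f(x_5) = 12.182494, coefficient = 4
x_6 = 2.6500, f(x_6) = 14.154039, coefficient = 2
x_7 = 2.8000, f(x_7) = 16.444647, coefficient = 4
x_8 = 2.9500, f(x_8) = 19.105954, coefficient = 2
x_9 = 3.1000, f(x_9) = 22.197951, coefficient = 4
x_10 = 3.2500, f(x_10) = 25.790340, coefficient = 1

I ≈ (0.150000/3) × 400.715869 = 20.035793
Exact value: 20.035737
Error: 0.000056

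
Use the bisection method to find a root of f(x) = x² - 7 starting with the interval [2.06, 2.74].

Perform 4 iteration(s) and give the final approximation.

f(x) = x² - 7
Initial interval: [2.06, 2.74]

Iteration 1:
  c_1 = (2.060000 + 2.740000)/2 = 2.400000
  f(c_1) = f(2.400000) = -1.240000
  f(a) × f(c) ≥ 0, new interval: [2.400000, 2.740000]
Iteration 2:
  c_2 = (2.400000 + 2.740000)/2 = 2.570000
  f(c_2) = f(2.570000) = -0.395100
  f(a) × f(c) ≥ 0, new interval: [2.570000, 2.740000]
Iteration 3:
  c_3 = (2.570000 + 2.740000)/2 = 2.655000
  f(c_3) = f(2.655000) = 0.049025
  f(a) × f(c) < 0, new interval: [2.570000, 2.655000]
Iteration 4:
  c_4 = (2.570000 + 2.655000)/2 = 2.612500
  f(c_4) = f(2.612500) = -0.174844
  f(a) × f(c) ≥ 0, new interval: [2.612500, 2.655000]

After 4 iteration(s), the approximation is c_4 = 2.612500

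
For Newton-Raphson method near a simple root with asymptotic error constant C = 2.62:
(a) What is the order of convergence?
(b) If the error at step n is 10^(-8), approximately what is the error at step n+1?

(a) Newton-Raphson has quadratic (order 2) convergence near simple roots.
    This means |e_{n+1}| ≈ C|e_n|².

(b) With |e_n| = 10^(-8) and C = 2.62:
    |e_{n+1}| ≈ 2.62 × (10^(-8))² = 2.62 × 10^(-16)

(a) 2 (quadratic); (b) |e_{n+1}| ≈ 2.620e-16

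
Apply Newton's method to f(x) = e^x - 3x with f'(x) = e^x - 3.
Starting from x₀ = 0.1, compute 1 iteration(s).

f(x) = e^x - 3x
f'(x) = e^x - 3
x₀ = 0.1

Newton-Raphson formula: x_{n+1} = x_n - f(x_n)/f'(x_n)

Iteration 1:
  f(0.100000) = 0.805171
  f'(0.100000) = -1.894829
  x_1 = 0.100000 - 0.805171/(-1.894829) = 0.524931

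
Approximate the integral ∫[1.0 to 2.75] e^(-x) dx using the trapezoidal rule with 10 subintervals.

f(x) = e^(-x)
a = 1.0, b = 2.75, n = 10
h = (b - a)/n = 0.175000

Trapezoidal rule: (h/2)[f(x₀) + 2f(x₁) + 2f(x₂) + ... + f(xₙ)]

x_0 = 1.0000, f(x_0) = 0.367879, coefficient = 1
x_1 = 1.1750, f(x_1) = 0.308819, coefficient = 2
x_2 = 1.3500, f(x_2) = 0.259240, coefficient = 2
x_3 = 1.5250, f(x_3) = 0.217621, coefficient = 2
x_4 = 1.7000, f(x_4) = 0.182684, coefficient = 2
x_5 = 1.8750, f(x_5) = 0.153355, coefficient = 2
x_6 = 2.0500, f(x_6) = 0.128735, coefficient = 2
x_7 = 2.2250, f(x_7) = 0.108067, coefficient = 2
x_8 = 2.4000, f(x_8) = 0.090718, coefficient = 2
x_9 = 2.5750, f(x_9) = 0.076154, coefficient = 2
x_10 = 2.7500, f(x_10) = 0.063928, coefficient = 1

I ≈ (0.175000/2) × 3.482593 = 0.304727
Exact value: 0.303952
Error: 0.000775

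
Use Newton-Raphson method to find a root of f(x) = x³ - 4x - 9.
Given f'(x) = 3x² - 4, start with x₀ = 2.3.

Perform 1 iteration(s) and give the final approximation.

f(x) = x³ - 4x - 9
f'(x) = 3x² - 4
x₀ = 2.3

Newton-Raphson formula: x_{n+1} = x_n - f(x_n)/f'(x_n)

Iteration 1:
  f(2.300000) = -6.033000
  f'(2.300000) = 11.870000
  x_1 = 2.300000 - (-6.033000)/11.870000 = 2.808256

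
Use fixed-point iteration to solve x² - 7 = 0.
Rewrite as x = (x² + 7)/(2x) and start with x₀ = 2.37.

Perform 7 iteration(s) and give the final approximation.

Equation: x² - 7 = 0
Fixed-point form: x = (x² + 7)/(2x)
x₀ = 2.37

x_1 = g(2.370000) = 2.661793
x_2 = g(2.661793) = 2.645800
x_3 = g(2.645800) = 2.645751
x_4 = g(2.645751) = 2.645751
x_5 = g(2.645751) = 2.645751
x_6 = g(2.645751) = 2.645751
x_7 = g(2.645751) = 2.645751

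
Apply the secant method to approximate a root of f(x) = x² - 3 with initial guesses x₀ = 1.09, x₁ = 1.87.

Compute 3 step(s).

f(x) = x² - 3
x₀ = 1.09, x₁ = 1.87

Secant formula: x_{n+1} = x_n - f(x_n)(x_n - x_{n-1})/(f(x_n) - f(x_{n-1}))

Iteration 1:
  f(1.090000) = -1.811900
  f(1.870000) = 0.496900
  x_2 = 1.870000 - 0.496900×(1.870000 - 1.090000)/(0.496900 - (-1.811900))
       = 1.702128
Iteration 2:
  f(1.870000) = 0.496900
  f(1.702128) = -0.102759
  x_3 = 1.702128 - (-0.102759)×(1.702128 - 1.870000)/(-0.102759 - 0.496900)
       = 1.730895
Iteration 3:
  f(1.702128) = -0.102759
  f(1.730895) = -0.004002
  x_4 = 1.730895 - (-0.004002)×(1.730895 - 1.702128)/(-0.004002 - (-0.102759))
       = 1.732061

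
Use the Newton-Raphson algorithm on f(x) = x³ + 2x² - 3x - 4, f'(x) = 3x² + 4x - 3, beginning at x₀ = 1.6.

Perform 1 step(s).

f(x) = x³ + 2x² - 3x - 4
f'(x) = 3x² + 4x - 3
x₀ = 1.6

Newton-Raphson formula: x_{n+1} = x_n - f(x_n)/f'(x_n)

Iteration 1:
  f(1.600000) = 0.416000
  f'(1.600000) = 11.080000
  x_1 = 1.600000 - 0.416000/11.080000 = 1.562455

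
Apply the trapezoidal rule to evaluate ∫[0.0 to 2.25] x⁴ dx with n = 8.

f(x) = x⁴
a = 0.0, b = 2.25, n = 8
h = (b - a)/n = 0.281250

Trapezoidal rule: (h/2)[f(x₀) + 2f(x₁) + 2f(x₂) + ... + f(xₙ)]

x_0 = 0.0000, f(x_0) = 0.000000, coefficient = 1
x_1 = 0.2812, f(x_1) = 0.006257, coefficient = 2
x_2 = 0.5625, f(x_2) = 0.100113, coefficient = 2
x_3 = 0.8438, f(x_3) = 0.506822, coefficient = 2
x_4 = 1.1250, f(x_4) = 1.601807, coefficient = 2
x_5 = 1.4062, f(x_5) = 3.910661, coefficient = 2
x_6 = 1.6875, f(x_6) = 8.109146, coefficient = 2
x_7 = 1.9688, f(x_7) = 15.023194, coefficient = 2
x_8 = 2.2500, f(x_8) = 25.628906, coefficient = 1

I ≈ (0.281250/2) × 84.144905 = 11.832877
Exact value: 11.533008
Error: 0.299869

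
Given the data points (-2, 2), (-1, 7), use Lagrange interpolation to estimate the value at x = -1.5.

Lagrange interpolation formula:
P(x) = Σ yᵢ × Lᵢ(x)
where Lᵢ(x) = Π_{j≠i} (x - xⱼ)/(xᵢ - xⱼ)

L_0(-1.5) = (-1.5 - (-1))/(-2 - (-1)) = 0.500000
L_1(-1.5) = (-1.5 - (-2))/(-1 - (-2)) = 0.500000

P(-1.5) = 2×L_0(-1.5) + 7×L_1(-1.5)
P(-1.5) = 4.500000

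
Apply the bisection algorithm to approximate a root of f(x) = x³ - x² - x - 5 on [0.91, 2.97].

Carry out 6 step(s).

f(x) = x³ - x² - x - 5
Initial interval: [0.91, 2.97]

Iteration 1:
  c_1 = (0.910000 + 2.970000)/2 = 1.940000
  f(c_1) = f(1.940000) = -3.402216
  f(a) × f(c) ≥ 0, new interval: [1.940000, 2.970000]
Iteration 2:
  c_2 = (1.940000 + 2.970000)/2 = 2.455000
  f(c_2) = f(2.455000) = 1.314321
  f(a) × f(c) < 0, new interval: [1.940000, 2.455000]
Iteration 3:
  c_3 = (1.940000 + 2.455000)/2 = 2.197500
  f(c_3) = f(2.197500) = -1.414765
  f(a) × f(c) ≥ 0, new interval: [2.197500, 2.455000]
Iteration 4:
  c_4 = (2.197500 + 2.455000)/2 = 2.326250
  f(c_4) = f(2.326250) = -0.149329
  f(a) × f(c) ≥ 0, new interval: [2.326250, 2.455000]
Iteration 5:
  c_5 = (2.326250 + 2.455000)/2 = 2.390625
  f(c_5) = f(2.390625) = 0.556919
  f(a) × f(c) < 0, new interval: [2.326250, 2.390625]
Iteration 6:
  c_6 = (2.326250 + 2.390625)/2 = 2.358437
  f(c_6) = f(2.358437) = 0.197501
  f(a) × f(c) < 0, new interval: [2.326250, 2.358437]

After 6 iteration(s), the approximation is c_6 = 2.358437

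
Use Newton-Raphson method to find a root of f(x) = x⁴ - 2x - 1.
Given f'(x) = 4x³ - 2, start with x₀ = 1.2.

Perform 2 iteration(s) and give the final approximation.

f(x) = x⁴ - 2x - 1
f'(x) = 4x³ - 2
x₀ = 1.2

Newton-Raphson formula: x_{n+1} = x_n - f(x_n)/f'(x_n)

Iteration 1:
  f(1.200000) = -1.326400
  f'(1.200000) = 4.912000
  x_1 = 1.200000 - (-1.326400)/4.912000 = 1.470033
Iteration 2:
  f(1.470033) = 0.729838
  f'(1.470033) = 10.706937
  x_2 = 1.470033 - 0.729838/10.706937 = 1.401868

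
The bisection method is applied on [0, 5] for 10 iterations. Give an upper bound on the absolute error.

Bisection error bound: |error| ≤ (b-a)/2^n
|error| ≤ (5 - 0)/2^10 = 5/2^10
|error| ≤ 0.0048828125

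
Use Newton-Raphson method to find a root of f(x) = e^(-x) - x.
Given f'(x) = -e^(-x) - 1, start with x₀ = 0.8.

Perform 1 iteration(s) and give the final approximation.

f(x) = e^(-x) - x
f'(x) = -e^(-x) - 1
x₀ = 0.8

Newton-Raphson formula: x_{n+1} = x_n - f(x_n)/f'(x_n)

Iteration 1:
  f(0.800000) = -0.350671
  f'(0.800000) = -1.449329
  x_1 = 0.800000 - (-0.350671)/(-1.449329) = 0.558046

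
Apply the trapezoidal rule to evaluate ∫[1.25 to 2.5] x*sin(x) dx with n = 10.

f(x) = x*sin(x)
a = 1.25, b = 2.5, n = 10
h = (b - a)/n = 0.125000

Trapezoidal rule: (h/2)[f(x₀) + 2f(x₁) + 2f(x₂) + ... + f(xₙ)]

x_0 = 1.2500, f(x_0) = 1.186231, coefficient = 1
x_1 = 1.3750, f(x_1) = 1.348728, coefficient = 2
x_2 = 1.5000, f(x_2) = 1.496242, coefficient = 2
x_3 = 1.6250, f(x_3) = 1.622613, coefficient = 2
x_4 = 1.7500, f(x_4) = 1.721975, coefficient = 2
x_5 = 1.8750, f(x_5) = 1.788911, coefficient = 2
x_6 = 2.0000, f(x_6) = 1.818595, coefficient = 2
x_7 = 2.1250, f(x_7) = 1.806930, coefficient = 2
x_8 = 2.2500, f(x_8) = 1.750665, coefficient = 2
x_9 = 2.3750, f(x_9) = 1.647502, coefficient = 2
x_10 = 2.5000, f(x_10) = 1.496180, coefficient = 1

I ≈ (0.125000/2) × 32.686733 = 2.042921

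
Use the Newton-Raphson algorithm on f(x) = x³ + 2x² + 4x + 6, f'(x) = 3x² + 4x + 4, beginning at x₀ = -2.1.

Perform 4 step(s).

f(x) = x³ + 2x² + 4x + 6
f'(x) = 3x² + 4x + 4
x₀ = -2.1

Newton-Raphson formula: x_{n+1} = x_n - f(x_n)/f'(x_n)

Iteration 1:
  f(-2.100000) = -2.841000
  f'(-2.100000) = 8.830000
  x_1 = -2.100000 - (-2.841000)/8.830000 = -1.778256
Iteration 2:
  f(-1.778256) = -0.411826
  f'(-1.778256) = 6.373559
  x_2 = -1.778256 - (-0.411826)/6.373559 = -1.713641
Iteration 3:
  f(-1.713641) = -0.013653
  f'(-1.713641) = 5.955134
  x_3 = -1.713641 - (-0.013653)/5.955134 = -1.711349
Iteration 4:
  f(-1.711349) = -0.000016
  f'(-1.711349) = 5.940747
  x_4 = -1.711349 - (-0.000016)/5.940747 = -1.711346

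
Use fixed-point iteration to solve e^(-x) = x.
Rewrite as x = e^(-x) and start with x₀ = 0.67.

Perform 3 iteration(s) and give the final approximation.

Equation: e^(-x) = x
Fixed-point form: x = e^(-x)
x₀ = 0.67

x_1 = g(0.670000) = 0.511709
x_2 = g(0.511709) = 0.599470
x_3 = g(0.599470) = 0.549102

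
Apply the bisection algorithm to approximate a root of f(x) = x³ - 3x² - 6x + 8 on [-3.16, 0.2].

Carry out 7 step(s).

f(x) = x³ - 3x² - 6x + 8
Initial interval: [-3.16, 0.2]

Iteration 1:
  c_1 = (-3.160000 + 0.200000)/2 = -1.480000
  f(c_1) = f(-1.480000) = 7.067008
  f(a) × f(c) < 0, new interval: [-3.160000, -1.480000]
Iteration 2:
  c_2 = (-3.160000 + (-1.480000))/2 = -2.320000
  f(c_2) = f(-2.320000) = -6.714368
  f(a) × f(c) ≥ 0, new interval: [-2.320000, -1.480000]
Iteration 3:
  c_3 = (-2.320000 + (-1.480000))/2 = -1.900000
  f(c_3) = f(-1.900000) = 1.711000
  f(a) × f(c) < 0, new interval: [-2.320000, -1.900000]
Iteration 4:
  c_4 = (-2.320000 + (-1.900000))/2 = -2.110000
  f(c_4) = f(-2.110000) = -2.090231
  f(a) × f(c) ≥ 0, new interval: [-2.110000, -1.900000]
Iteration 5:
  c_5 = (-2.110000 + (-1.900000))/2 = -2.005000
  f(c_5) = f(-2.005000) = -0.090225
  f(a) × f(c) ≥ 0, new interval: [-2.005000, -1.900000]
Iteration 6:
  c_6 = (-2.005000 + (-1.900000))/2 = -1.952500
  f(c_6) = f(-1.952500) = 0.834801
  f(a) × f(c) < 0, new interval: [-2.005000, -1.952500]
Iteration 7:
  c_7 = (-2.005000 + (-1.952500))/2 = -1.978750
  f(c_7) = f(-1.978750) = 0.378446
  f(a) × f(c) < 0, new interval: [-2.005000, -1.978750]

After 7 iteration(s), the approximation is c_7 = -1.978750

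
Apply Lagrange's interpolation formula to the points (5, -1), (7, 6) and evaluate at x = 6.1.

Lagrange interpolation formula:
P(x) = Σ yᵢ × Lᵢ(x)
where Lᵢ(x) = Π_{j≠i} (x - xⱼ)/(xᵢ - xⱼ)

L_0(6.1) = (6.1 - 7)/(5 - 7) = 0.450000
L_1(6.1) = (6.1 - 5)/(7 - 5) = 0.550000

P(6.1) = (-1)×L_0(6.1) + 6×L_1(6.1)
P(6.1) = 2.850000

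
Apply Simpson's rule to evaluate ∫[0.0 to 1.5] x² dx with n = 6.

f(x) = x²
a = 0.0, b = 1.5, n = 6
h = (b - a)/n = 0.250000

Simpson's rule: (h/3)[f(x₀) + 4f(x₁) + 2f(x₂) + ... + f(xₙ)]

x_0 = 0.0000, f(x_0) = 0.000000, coefficient = 1
x_1 = 0.2500, f(x_1) = 0.062500, coefficient = 4
x_2 = 0.5000, f(x_2) = 0.250000, coefficient = 2
x_3 = 0.7500, f(x_3) = 0.562500, coefficient = 4
x_4 = 1.0000, f(x_4) = 1.000000, coefficient = 2
x_5 = 1.2500, f(x_5) = 1.562500, coefficient = 4
x_6 = 1.5000, f(x_6) = 2.250000, coefficient = 1

I ≈ (0.250000/3) × 13.500000 = 1.125000
Exact value: 1.125000
Error: 0.000000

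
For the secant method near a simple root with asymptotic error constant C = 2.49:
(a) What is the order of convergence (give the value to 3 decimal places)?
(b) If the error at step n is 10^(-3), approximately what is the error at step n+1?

(a) Secant method has superlinear convergence with order φ = (1+√5)/2 ≈ 1.618.
    This means |e_{n+1}| ≈ C|e_n|^1.618.

(b) With |e_n| = 10^(-3) and C = 2.49:
    |e_{n+1}| ≈ 2.49 × (10^(-3))^1.618 = 2.49 × 10^(-4.85)

(a) ≈ 1.618 (golden ratio); (b) |e_{n+1}| ≈ 3.484e-05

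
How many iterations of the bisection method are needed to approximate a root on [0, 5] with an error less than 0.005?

We need (b-a)/2^n ≤ 0.005
(5 - 0)/2^n ≤ 0.005
5/2^n ≤ 0.005
2^n ≥ 1000
n ≥ log₂(1000) = 9.97
n ≥ 10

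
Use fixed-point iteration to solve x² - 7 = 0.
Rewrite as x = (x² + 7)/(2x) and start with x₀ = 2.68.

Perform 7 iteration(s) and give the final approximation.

Equation: x² - 7 = 0
Fixed-point form: x = (x² + 7)/(2x)
x₀ = 2.68

x_1 = g(2.680000) = 2.645970
x_2 = g(2.645970) = 2.645751
x_3 = g(2.645751) = 2.645751
x_4 = g(2.645751) = 2.645751
x_5 = g(2.645751) = 2.645751
x_6 = g(2.645751) = 2.645751
x_7 = g(2.645751) = 2.645751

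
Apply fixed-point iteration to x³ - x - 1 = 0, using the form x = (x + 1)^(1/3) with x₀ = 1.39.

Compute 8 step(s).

Equation: x³ - x - 1 = 0
Fixed-point form: x = (x + 1)^(1/3)
x₀ = 1.39

x_1 = g(1.390000) = 1.337004
x_2 = g(1.337004) = 1.327048
x_3 = g(1.327048) = 1.325160
x_4 = g(1.325160) = 1.324802
x_5 = g(1.324802) = 1.324734
x_6 = g(1.324734) = 1.324721
x_7 = g(1.324721) = 1.324719
x_8 = g(1.324719) = 1.324718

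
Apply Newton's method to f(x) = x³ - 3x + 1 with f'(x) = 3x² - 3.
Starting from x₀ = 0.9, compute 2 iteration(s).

f(x) = x³ - 3x + 1
f'(x) = 3x² - 3
x₀ = 0.9

Newton-Raphson formula: x_{n+1} = x_n - f(x_n)/f'(x_n)

Iteration 1:
  f(0.900000) = -0.971000
  f'(0.900000) = -0.570000
  x_1 = 0.900000 - (-0.971000)/(-0.570000) = -0.803509
Iteration 2:
  f(-0.803509) = 2.891760
  f'(-0.803509) = -1.063121
  x_2 = -0.803509 - 2.891760/(-1.063121) = 1.916558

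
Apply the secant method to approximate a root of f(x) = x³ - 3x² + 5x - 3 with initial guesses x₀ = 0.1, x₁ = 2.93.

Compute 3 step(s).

f(x) = x³ - 3x² + 5x - 3
x₀ = 0.1, x₁ = 2.93

Secant formula: x_{n+1} = x_n - f(x_n)(x_n - x_{n-1})/(f(x_n) - f(x_{n-1}))

Iteration 1:
  f(0.100000) = -2.529000
  f(2.930000) = 11.049057
  x_2 = 2.930000 - 11.049057×(2.930000 - 0.100000)/(11.049057 - (-2.529000))
       = 0.627106
Iteration 2:
  f(2.930000) = 11.049057
  f(0.627106) = -0.797640
  x_3 = 0.627106 - (-0.797640)×(0.627106 - 2.930000)/(-0.797640 - 11.049057)
       = 0.782160
Iteration 3:
  f(0.627106) = -0.797640
  f(0.782160) = -0.446018
  x_4 = 0.782160 - (-0.446018)×(0.782160 - 0.627106)/(-0.446018 - (-0.797640))
       = 0.978840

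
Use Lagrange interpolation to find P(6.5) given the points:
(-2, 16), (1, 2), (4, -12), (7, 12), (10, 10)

Lagrange interpolation formula:
P(x) = Σ yᵢ × Lᵢ(x)
where Lᵢ(x) = Π_{j≠i} (x - xⱼ)/(xᵢ - xⱼ)

L_0(6.5) = (6.5 - 1)/(-2 - 1) × (6.5 - 4)/(-2 - 4) × (6.5 - 7)/(-2 - 7) × (6.5 - 10)/(-2 - 10) = 0.012378
L_1(6.5) = (6.5 - (-2))/(1 - (-2)) × (6.5 - 4)/(1 - 4) × (6.5 - 7)/(1 - 7) × (6.5 - 10)/(1 - 10) = -0.076517
L_2(6.5) = (6.5 - (-2))/(4 - (-2)) × (6.5 - 1)/(4 - 1) × (6.5 - 7)/(4 - 7) × (6.5 - 10)/(4 - 10) = 0.252508
L_3(6.5) = (6.5 - (-2))/(7 - (-2)) × (6.5 - 1)/(7 - 1) × (6.5 - 4)/(7 - 4) × (6.5 - 10)/(7 - 10) = 0.841692
L_4(6.5) = (6.5 - (-2))/(10 - (-2)) × (6.5 - 1)/(10 - 1) × (6.5 - 4)/(10 - 4) × (6.5 - 7)/(10 - 7) = -0.030060

P(6.5) = 16×L_0(6.5) + 2×L_1(6.5) + (-12)×L_2(6.5) + 12×L_3(6.5) + 10×L_4(6.5)
P(6.5) = 6.814622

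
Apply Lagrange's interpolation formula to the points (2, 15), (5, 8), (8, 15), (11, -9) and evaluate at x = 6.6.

Lagrange interpolation formula:
P(x) = Σ yᵢ × Lᵢ(x)
where Lᵢ(x) = Π_{j≠i} (x - xⱼ)/(xᵢ - xⱼ)

L_0(6.6) = (6.6 - 5)/(2 - 5) × (6.6 - 8)/(2 - 8) × (6.6 - 11)/(2 - 11) = -0.060840
L_1(6.6) = (6.6 - 2)/(5 - 2) × (6.6 - 8)/(5 - 8) × (6.6 - 11)/(5 - 11) = 0.524741
L_2(6.6) = (6.6 - 2)/(8 - 2) × (6.6 - 5)/(8 - 5) × (6.6 - 11)/(8 - 11) = 0.599704
L_3(6.6) = (6.6 - 2)/(11 - 2) × (6.6 - 5)/(11 - 5) × (6.6 - 8)/(11 - 8) = -0.063605

P(6.6) = 15×L_0(6.6) + 8×L_1(6.6) + 15×L_2(6.6) + (-9)×L_3(6.6)
P(6.6) = 12.853333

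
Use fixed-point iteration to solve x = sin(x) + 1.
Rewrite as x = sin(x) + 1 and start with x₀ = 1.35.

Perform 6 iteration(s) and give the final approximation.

Equation: x = sin(x) + 1
Fixed-point form: x = sin(x) + 1
x₀ = 1.35

x_1 = g(1.350000) = 1.975723
x_2 = g(1.975723) = 1.919131
x_3 = g(1.919131) = 1.939942
x_4 = g(1.939942) = 1.932636
x_5 = g(1.932636) = 1.935247
x_6 = g(1.935247) = 1.934320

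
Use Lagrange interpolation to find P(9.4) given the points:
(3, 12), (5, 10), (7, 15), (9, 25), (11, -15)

Lagrange interpolation formula:
P(x) = Σ yᵢ × Lᵢ(x)
where Lᵢ(x) = Π_{j≠i} (x - xⱼ)/(xᵢ - xⱼ)

L_0(9.4) = (9.4 - 5)/(3 - 5) × (9.4 - 7)/(3 - 7) × (9.4 - 9)/(3 - 9) × (9.4 - 11)/(3 - 11) = -0.017600
L_1(9.4) = (9.4 - 3)/(5 - 3) × (9.4 - 7)/(5 - 7) × (9.4 - 9)/(5 - 9) × (9.4 - 11)/(5 - 11) = 0.102400
L_2(9.4) = (9.4 - 3)/(7 - 3) × (9.4 - 5)/(7 - 5) × (9.4 - 9)/(7 - 9) × (9.4 - 11)/(7 - 11) = -0.281600
L_3(9.4) = (9.4 - 3)/(9 - 3) × (9.4 - 5)/(9 - 5) × (9.4 - 7)/(9 - 7) × (9.4 - 11)/(9 - 11) = 1.126400
L_4(9.4) = (9.4 - 3)/(11 - 3) × (9.4 - 5)/(11 - 5) × (9.4 - 7)/(11 - 7) × (9.4 - 9)/(11 - 9) = 0.070400

P(9.4) = 12×L_0(9.4) + 10×L_1(9.4) + 15×L_2(9.4) + 25×L_3(9.4) + (-15)×L_4(9.4)
P(9.4) = 23.692800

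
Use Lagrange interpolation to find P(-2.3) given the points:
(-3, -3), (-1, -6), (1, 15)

Lagrange interpolation formula:
P(x) = Σ yᵢ × Lᵢ(x)
where Lᵢ(x) = Π_{j≠i} (x - xⱼ)/(xᵢ - xⱼ)

L_0(-2.3) = (-2.3 - (-1))/(-3 - (-1)) × (-2.3 - 1)/(-3 - 1) = 0.536250
L_1(-2.3) = (-2.3 - (-3))/(-1 - (-3)) × (-2.3 - 1)/(-1 - 1) = 0.577500
L_2(-2.3) = (-2.3 - (-3))/(1 - (-3)) × (-2.3 - (-1))/(1 - (-1)) = -0.113750

P(-2.3) = (-3)×L_0(-2.3) + (-6)×L_1(-2.3) + 15×L_2(-2.3)
P(-2.3) = -6.780000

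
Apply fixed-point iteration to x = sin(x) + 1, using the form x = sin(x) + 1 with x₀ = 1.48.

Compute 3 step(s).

Equation: x = sin(x) + 1
Fixed-point form: x = sin(x) + 1
x₀ = 1.48

x_1 = g(1.480000) = 1.995881
x_2 = g(1.995881) = 1.911004
x_3 = g(1.911004) = 1.942685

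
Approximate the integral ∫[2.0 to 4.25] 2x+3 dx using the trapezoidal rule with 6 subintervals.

f(x) = 2x+3
a = 2.0, b = 4.25, n = 6
h = (b - a)/n = 0.375000

Trapezoidal rule: (h/2)[f(x₀) + 2f(x₁) + 2f(x₂) + ... + f(xₙ)]

x_0 = 2.0000, f(x_0) = 7.000000, coefficient = 1
x_1 = 2.3750, f(x_1) = 7.750000, coefficient = 2
x_2 = 2.7500, f(x_2) = 8.500000, coefficient = 2
x_3 = 3.1250, f(x_3) = 9.250000, coefficient = 2
x_4 = 3.5000, f(x_4) = 10.000000, coefficient = 2
x_5 = 3.8750, f(x_5) = 10.750000, coefficient = 2
x_6 = 4.2500, f(x_6) = 11.500000, coefficient = 1

I ≈ (0.375000/2) × 111.000000 = 20.812500
Exact value: 20.812500
Error: 0.000000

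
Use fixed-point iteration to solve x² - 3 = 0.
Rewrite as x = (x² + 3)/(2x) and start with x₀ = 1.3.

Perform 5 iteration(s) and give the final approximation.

Equation: x² - 3 = 0
Fixed-point form: x = (x² + 3)/(2x)
x₀ = 1.3

x_1 = g(1.300000) = 1.803846
x_2 = g(1.803846) = 1.733480
x_3 = g(1.733480) = 1.732051
x_4 = g(1.732051) = 1.732051
x_5 = g(1.732051) = 1.732051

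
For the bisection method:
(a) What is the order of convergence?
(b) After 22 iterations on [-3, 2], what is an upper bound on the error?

(a) Bisection has linear (order 1) convergence; the error is halved each step.

(b) Error bound = (b-a)/2^n = (2 - (-3))/2^{22}
    = 5/2^{22}

(a) 1 (linear); (b) error ≤ 1.19e-06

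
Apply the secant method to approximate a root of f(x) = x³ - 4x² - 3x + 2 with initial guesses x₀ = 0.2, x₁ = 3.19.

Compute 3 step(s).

f(x) = x³ - 4x² - 3x + 2
x₀ = 0.2, x₁ = 3.19

Secant formula: x_{n+1} = x_n - f(x_n)(x_n - x_{n-1})/(f(x_n) - f(x_{n-1}))

Iteration 1:
  f(0.200000) = 1.248000
  f(3.190000) = -15.812641
  x_2 = 3.190000 - (-15.812641)×(3.190000 - 0.200000)/(-15.812641 - 1.248000)
       = 0.418721
Iteration 2:
  f(3.190000) = -15.812641
  f(0.418721) = 0.115941
  x_3 = 0.418721 - 0.115941×(0.418721 - 3.190000)/(0.115941 - (-15.812641))
       = 0.438893
Iteration 3:
  f(0.418721) = 0.115941
  f(0.438893) = -0.002642
  x_4 = 0.438893 - (-0.002642)×(0.438893 - 0.418721)/(-0.002642 - 0.115941)
       = 0.438443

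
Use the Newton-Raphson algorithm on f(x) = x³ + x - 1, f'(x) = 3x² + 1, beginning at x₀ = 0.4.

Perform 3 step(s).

f(x) = x³ + x - 1
f'(x) = 3x² + 1
x₀ = 0.4

Newton-Raphson formula: x_{n+1} = x_n - f(x_n)/f'(x_n)

Iteration 1:
  f(0.400000) = -0.536000
  f'(0.400000) = 1.480000
  x_1 = 0.400000 - (-0.536000)/1.480000 = 0.762162
Iteration 2:
  f(0.762162) = 0.204895
  f'(0.762162) = 2.742673
  x_2 = 0.762162 - 0.204895/2.742673 = 0.687456
Iteration 3:
  f(0.687456) = 0.012344
  f'(0.687456) = 2.417786
  x_3 = 0.687456 - 0.012344/2.417786 = 0.682350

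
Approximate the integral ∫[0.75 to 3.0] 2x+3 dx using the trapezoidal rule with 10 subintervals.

f(x) = 2x+3
a = 0.75, b = 3.0, n = 10
h = (b - a)/n = 0.225000

Trapezoidal rule: (h/2)[f(x₀) + 2f(x₁) + 2f(x₂) + ... + f(xₙ)]

x_0 = 0.7500, f(x_0) = 4.500000, coefficient = 1
x_1 = 0.9750, f(x_1) = 4.950000, coefficient = 2
x_2 = 1.2000, f(x_2) = 5.400000, coefficient = 2
x_3 = 1.4250, f(x_3) = 5.850000, coefficient = 2
x_4 = 1.6500, f(x_4) = 6.300000, coefficient = 2
x_5 = 1.8750, f(x_5) = 6.750000, coefficient = 2
x_6 = 2.1000, f(x_6) = 7.200000, coefficient = 2
x_7 = 2.3250, f(x_7) = 7.650000, coefficient = 2
x_8 = 2.5500, f(x_8) = 8.100000, coefficient = 2
x_9 = 2.7750, f(x_9) = 8.550000, coefficient = 2
x_10 = 3.0000, f(x_10) = 9.000000, coefficient = 1

I ≈ (0.225000/2) × 135.000000 = 15.187500
Exact value: 15.187500
Error: 0.000000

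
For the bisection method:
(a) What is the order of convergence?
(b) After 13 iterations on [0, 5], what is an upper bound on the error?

(a) Bisection has linear (order 1) convergence; the error is halved each step.

(b) Error bound = (b-a)/2^n = (5 - 0)/2^{13}
    = 5/2^{13}

(a) 1 (linear); (b) error ≤ 6.10e-04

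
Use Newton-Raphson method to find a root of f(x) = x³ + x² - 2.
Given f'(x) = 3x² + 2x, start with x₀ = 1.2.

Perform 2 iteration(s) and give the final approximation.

f(x) = x³ + x² - 2
f'(x) = 3x² + 2x
x₀ = 1.2

Newton-Raphson formula: x_{n+1} = x_n - f(x_n)/f'(x_n)

Iteration 1:
  f(1.200000) = 1.168000
  f'(1.200000) = 6.720000
  x_1 = 1.200000 - 1.168000/6.720000 = 1.026190
Iteration 2:
  f(1.026190) = 0.133714
  f'(1.026190) = 5.211582
  x_2 = 1.026190 - 0.133714/5.211582 = 1.000533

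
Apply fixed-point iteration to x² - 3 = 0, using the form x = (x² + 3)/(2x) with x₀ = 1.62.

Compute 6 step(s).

Equation: x² - 3 = 0
Fixed-point form: x = (x² + 3)/(2x)
x₀ = 1.62

x_1 = g(1.620000) = 1.735926
x_2 = g(1.735926) = 1.732055
x_3 = g(1.732055) = 1.732051
x_4 = g(1.732051) = 1.732051
x_5 = g(1.732051) = 1.732051
x_6 = g(1.732051) = 1.732051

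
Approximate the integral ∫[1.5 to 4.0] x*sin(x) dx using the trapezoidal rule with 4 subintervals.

f(x) = x*sin(x)
a = 1.5, b = 4.0, n = 4
h = (b - a)/n = 0.625000

Trapezoidal rule: (h/2)[f(x₀) + 2f(x₁) + 2f(x₂) + ... + f(xₙ)]

x_0 = 1.5000, f(x_0) = 1.496242, coefficient = 1
x_1 = 2.1250, f(x_1) = 1.806930, coefficient = 2
x_2 = 2.7500, f(x_2) = 1.049568, coefficient = 2
x_3 = 3.3750, f(x_3) = -0.780617, coefficient = 2
x_4 = 4.0000, f(x_4) = -3.027210, coefficient = 1

I ≈ (0.625000/2) × 2.620794 = 0.818998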